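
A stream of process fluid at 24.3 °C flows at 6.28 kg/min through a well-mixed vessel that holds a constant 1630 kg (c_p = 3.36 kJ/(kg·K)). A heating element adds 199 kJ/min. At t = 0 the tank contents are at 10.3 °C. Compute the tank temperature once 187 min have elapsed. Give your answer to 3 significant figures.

First-law balance (no shaft work): M c_p dT/dt = ṁ c_p (T_in − T) + 199.
τ = M/ṁ = 259.55 min; T_ss = T_in + Q̇/(ṁ c_p) = 24.3 + 199/(6.28·3.36) = 33.731 °C.
This is linear first-order; T(t) = T_ss + (T₀ − T_ss) e^(−t/τ).
T(187) = 33.731 + (-23.431)·e^(−187/259.55) = 33.731 + (-23.431)·0.48653 = 22.331 °C.

22.3 °C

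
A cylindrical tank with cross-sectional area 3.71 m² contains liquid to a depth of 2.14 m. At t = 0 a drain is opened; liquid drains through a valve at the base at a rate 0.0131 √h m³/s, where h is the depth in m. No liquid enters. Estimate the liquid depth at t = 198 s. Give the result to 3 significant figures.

With no inflow, A dh/dt = −0.0131 √h.
This is separable: 2 d(√h)/dt = −0.0131/A, so √h = √h₀ − (0.0131/(2A)) t.
√h = √2.14 − 0.0131·198/(2·3.71) = 1.4629 − 0.34957 = 1.1133.
h = 1.1133² = 1.2394 m.

1.24 m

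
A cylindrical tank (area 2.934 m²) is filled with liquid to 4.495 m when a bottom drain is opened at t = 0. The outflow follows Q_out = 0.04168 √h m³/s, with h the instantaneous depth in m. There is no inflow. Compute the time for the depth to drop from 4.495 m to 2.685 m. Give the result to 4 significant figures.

Unsteady balance on liquid volume: A dh/dt = −0.04168 √h.
∫ h^(−1/2) dh = −(0.04168/A) ∫ dt, giving 2√h = 2√h₀ − (0.04168/A) t.
t = 2A(√h₀ − √h)/0.04168 = 2·2.934·(√4.495 − √2.685)/0.04168
  = 5.86800 × (2.12014 − 1.63860) / 0.04168 = 67.7952 s.

67.80 s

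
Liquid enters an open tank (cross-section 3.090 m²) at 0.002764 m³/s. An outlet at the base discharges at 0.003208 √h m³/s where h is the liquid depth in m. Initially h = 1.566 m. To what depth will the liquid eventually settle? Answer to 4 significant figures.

0.7423 m

Level balance: A dh/dt = 0.002764 − 0.003208 √h. Setting dh/dt = 0:
Q_in = 0.003208 √h_ss ⇒ √h_ss = 0.002764/0.003208 = 0.861596.
h_ss = 0.861596² = 0.742348 m. (Since h₀ = 1.566 m > h_ss, the level will fall toward this value.)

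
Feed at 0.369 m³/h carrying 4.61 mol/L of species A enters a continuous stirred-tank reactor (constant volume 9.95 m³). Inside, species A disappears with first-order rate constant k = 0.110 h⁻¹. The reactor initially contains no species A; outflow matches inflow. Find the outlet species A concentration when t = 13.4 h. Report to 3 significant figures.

Accumulation = in − out − consumed: V dC/dt = Q C_in − Q C − k V C.
dC/dt = (Q/V) C_in − (Q/V + k) C; effective rate a = Q/V + k = 0.037085 + 0.110 = 0.14709 h⁻¹.
C_ss = Q C_in/(Q + kV) = 1.1623 mol/L; C(t) = C_ss + (C₀ − C_ss) e^(−a t).
C(13.4) = 1.1623 + (-1.1623)·e^(−0.14709·13.4) = 1.1623 + (-1.1623)·0.13933 = 1.0004 mol/L.

1.00 mol/L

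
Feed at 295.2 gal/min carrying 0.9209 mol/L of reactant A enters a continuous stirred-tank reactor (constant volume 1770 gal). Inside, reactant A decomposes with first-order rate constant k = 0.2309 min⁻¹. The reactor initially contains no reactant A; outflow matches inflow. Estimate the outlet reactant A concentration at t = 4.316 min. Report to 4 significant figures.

V dC/dt = Q(C_in − C) − k V C.
dC/dt = (Q/V) C_in − (Q/V + k) C; effective rate a = Q/V + k = 0.166780 + 0.2309 = 0.397680 min⁻¹.
C_ss = Q C_in/(Q + kV) = 0.386209 mol/L; C(t) = C_ss + (C₀ − C_ss) e^(−a t).
C(4.316) = 0.386209 + (-0.386209)·e^(−0.397680·4.316) = 0.386209 + (-0.386209)·0.179715 = 0.316801 mol/L.

0.3168 mol/L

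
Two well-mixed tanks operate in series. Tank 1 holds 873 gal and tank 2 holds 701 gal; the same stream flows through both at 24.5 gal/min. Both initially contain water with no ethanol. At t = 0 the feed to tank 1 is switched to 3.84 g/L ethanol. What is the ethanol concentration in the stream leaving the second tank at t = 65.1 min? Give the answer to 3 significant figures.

Each tank obeys Vᵢ dCᵢ/dt = Q(Cᵢ₋₁ − Cᵢ), so τᵢ = Vᵢ/Q.
τ₁ = 873/24.5 = 35.633 min; τ₂ = 701/24.5 = 28.612 min.
Solving the cascade with C₁(0)=C₂(0)=0 gives C₂(t) = C_in[1 − (τ₁ e^(−t/τ₁) − τ₂ e^(−t/τ₂))/(τ₁ − τ₂)].
At t = 65.1: e^(−t/τ₁) = 0.16090, e^(−t/τ₂) = 0.10277.
C₂ = 3.84·[1 − (35.633·0.16090 − 28.612·0.10277)/(7.0204)] = 3.84·0.60219 = 2.3124 g/L.

2.31 g/L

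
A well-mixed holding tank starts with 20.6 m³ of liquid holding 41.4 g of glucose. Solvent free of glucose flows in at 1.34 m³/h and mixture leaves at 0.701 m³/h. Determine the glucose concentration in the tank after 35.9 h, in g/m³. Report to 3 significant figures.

Let m(t) be the amount of glucose. Volume: V(t) = V₀ + (Q_in − Q_out) t = 20.6 + 0.63900 t; V(35.9) = 43.540 m³.
No glucose enters, so dm/dt = −Q_out · (m/V).
Separate: dm/m = −Q_out dt/V(t) ⇒ ln(m/m₀) = −(Q_out/(Q_in−Q_out)) ln(V/V₀).
m = m₀ (V₀/V)^(Q_out/(Q_in−Q_out)) = 41.4 × (20.6/43.540)^(1.0970) = 18.216 g.
C = m/V = 18.216/43.540 = 0.41836 g/m³.

0.418 g/m³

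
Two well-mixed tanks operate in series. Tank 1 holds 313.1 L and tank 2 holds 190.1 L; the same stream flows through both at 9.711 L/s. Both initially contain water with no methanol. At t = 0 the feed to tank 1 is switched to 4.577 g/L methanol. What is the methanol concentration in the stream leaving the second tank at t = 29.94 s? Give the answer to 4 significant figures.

Each tank obeys Vᵢ dCᵢ/dt = Q(Cᵢ₋₁ − Cᵢ), so τᵢ = Vᵢ/Q.
τ₁ = 313.1/9.711 = 32.2418 s; τ₂ = 190.1/9.711 = 19.5757 s.
Tank 1: C₁ = C_in(1 − e^(−t/τ₁)). Tank 2 (τ₁ ≠ τ₂): C₂ = C_in[1 − (τ₁ e^(−t/τ₁) − τ₂ e^(−t/τ₂))/(τ₁ − τ₂)].
At t = 29.94: e^(−t/τ₁) = 0.395103, e^(−t/τ₂) = 0.216656.
C₂ = 4.577·[1 − (32.2418·0.395103 − 19.5757·0.216656)/(12.6660)] = 4.577·0.329102 = 1.50630 g/L.

1.506 g/L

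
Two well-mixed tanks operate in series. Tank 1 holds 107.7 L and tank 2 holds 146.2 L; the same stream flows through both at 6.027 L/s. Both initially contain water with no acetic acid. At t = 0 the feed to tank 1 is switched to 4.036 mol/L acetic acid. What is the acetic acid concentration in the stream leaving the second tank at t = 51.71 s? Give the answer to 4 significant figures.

Each tank obeys Vᵢ dCᵢ/dt = Q(Cᵢ₋₁ − Cᵢ), so τᵢ = Vᵢ/Q.
τ₁ = 107.7/6.027 = 17.8696 s; τ₂ = 146.2/6.027 = 24.2575 s.
Tank 1: C₁ = C_in(1 − e^(−t/τ₁)). Tank 2 (τ₁ ≠ τ₂): C₂ = C_in[1 − (τ₁ e^(−t/τ₁) − τ₂ e^(−t/τ₂))/(τ₁ − τ₂)].
At t = 51.71: e^(−t/τ₁) = 0.0553686, e^(−t/τ₂) = 0.118634.
C₂ = 4.036·[1 − (17.8696·0.0553686 − 24.2575·0.118634)/(-6.38792)] = 4.036·0.704387 = 2.84290 mol/L.

2.843 mol/L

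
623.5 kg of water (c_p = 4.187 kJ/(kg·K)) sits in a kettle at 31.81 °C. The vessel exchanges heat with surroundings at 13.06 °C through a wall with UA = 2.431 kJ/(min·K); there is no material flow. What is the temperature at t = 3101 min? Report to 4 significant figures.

Lumped-capacitance energy balance: M c_p dT/dt = UA(T_amb − T).
dT/dt = (T_ss − T)/τ with T_ss = T_amb = 13.0600 °C, τ = M c_p/UA = 623.5·4.187/2.431 = 1073.88 min.
Solution: T(t) = T_ss + (T₀ − T_ss) e^(−t/τ).
T(3101) = 13.0600 + (18.7500)·0.0557060 = 14.1045 °C.

14.10 °C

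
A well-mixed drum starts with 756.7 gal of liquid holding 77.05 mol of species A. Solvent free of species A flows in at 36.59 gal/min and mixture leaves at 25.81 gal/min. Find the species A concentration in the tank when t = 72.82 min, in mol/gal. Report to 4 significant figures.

0.009094 mol/gal

Total volume: dV/dt = Q_in − Q_out = 10.7800 gal/min, so V(t) = 756.7 + 10.7800 t and V(72.82) = 1541.70 gal.
No species A enters, so dm/dt = −Q_out · (m/V).
Separate: dm/m = −Q_out dt/V(t) ⇒ ln(m/m₀) = −(Q_out/(Q_in−Q_out)) ln(V/V₀).
m = m₀ (V₀/V)^(Q_out/(Q_in−Q_out)) = 77.05 × (756.7/1541.70)^(2.39425) = 14.0206 mol.
C = m/V = 14.0206/1541.70 = 0.00909427 mol/gal.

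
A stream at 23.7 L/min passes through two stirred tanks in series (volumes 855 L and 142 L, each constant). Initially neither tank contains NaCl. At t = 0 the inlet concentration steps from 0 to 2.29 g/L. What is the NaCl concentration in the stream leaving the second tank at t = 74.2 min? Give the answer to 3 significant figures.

Time constants: τᵢ = Vᵢ/Q for each well-mixed tank.
τ₁ = 855/23.7 = 36.076 min; τ₂ = 142/23.7 = 5.9916 min.
Solving the cascade with C₁(0)=C₂(0)=0 gives C₂(t) = C_in[1 − (τ₁ e^(−t/τ₁) − τ₂ e^(−t/τ₂))/(τ₁ − τ₂)].
At t = 74.2: e^(−t/τ₁) = 0.12787, e^(−t/τ₂) = 4.1847e-06.
C₂ = 2.29·[1 − (36.076·0.12787 − 5.9916·4.1847e-06)/(30.084)] = 2.29·0.84667 = 1.9389 g/L.

1.94 g/L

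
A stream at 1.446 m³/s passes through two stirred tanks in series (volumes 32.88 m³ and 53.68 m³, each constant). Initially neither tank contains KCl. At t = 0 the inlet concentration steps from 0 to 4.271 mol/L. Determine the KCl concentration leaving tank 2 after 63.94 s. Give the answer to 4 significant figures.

2.708 mol/L

Species balance on tank i: dCᵢ/dt = (Cᵢ₋₁ − Cᵢ)/τᵢ with τᵢ = Vᵢ/Q.
τ₁ = 32.88/1.446 = 22.7386 s; τ₂ = 53.68/1.446 = 37.1231 s.
Tank 1: C₁ = C_in(1 − e^(−t/τ₁)). Tank 2 (τ₁ ≠ τ₂): C₂ = C_in[1 − (τ₁ e^(−t/τ₁) − τ₂ e^(−t/τ₂))/(τ₁ − τ₂)].
At t = 63.94: e^(−t/τ₁) = 0.0600871, e^(−t/τ₂) = 0.178641.
C₂ = 4.271·[1 − (22.7386·0.0600871 − 37.1231·0.178641)/(-14.3845)] = 4.271·0.633953 = 2.70761 mol/L.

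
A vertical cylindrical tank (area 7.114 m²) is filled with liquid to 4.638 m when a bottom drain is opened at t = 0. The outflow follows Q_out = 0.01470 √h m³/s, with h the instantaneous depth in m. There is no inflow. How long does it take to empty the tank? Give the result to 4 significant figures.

Mass balance (ρ constant): A dh/dt = −0.01470 √h.
∫ h^(−1/2) dh = −(0.01470/A) ∫ dt, giving 2√h = 2√h₀ − (0.01470/A) t.
Tank is empty when √h = 0: t_empty = 2A√h₀/0.01470.
t_empty = 2·7.114·√4.638/0.01470 = 14.2280·2.15360/0.01470 = 2084.45 s.

2084 s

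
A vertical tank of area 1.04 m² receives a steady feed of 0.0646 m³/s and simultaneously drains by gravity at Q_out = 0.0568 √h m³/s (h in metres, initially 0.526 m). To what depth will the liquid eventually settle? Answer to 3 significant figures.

1.29 m

Level balance: A dh/dt = 0.0646 − 0.0568 √h. Setting dh/dt = 0:
Q_in = 0.0568 √h_ss ⇒ √h_ss = 0.0646/0.0568 = 1.1373.
h_ss = 1.1373² = 1.2935 m. (Since h₀ = 0.526 m < h_ss, the level will rise toward this value.)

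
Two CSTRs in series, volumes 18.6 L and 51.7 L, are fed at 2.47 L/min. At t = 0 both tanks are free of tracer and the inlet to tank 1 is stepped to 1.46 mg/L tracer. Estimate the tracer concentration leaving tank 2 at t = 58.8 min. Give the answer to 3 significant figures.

Time constants: τᵢ = Vᵢ/Q for each well-mixed tank.
τ₁ = 18.6/2.47 = 7.5304 min; τ₂ = 51.7/2.47 = 20.931 min.
Solving the cascade with C₁(0)=C₂(0)=0 gives C₂(t) = C_in[1 − (τ₁ e^(−t/τ₁) − τ₂ e^(−t/τ₂))/(τ₁ − τ₂)].
At t = 58.8: e^(−t/τ₁) = 0.00040631, e^(−t/τ₂) = 0.060253.
C₂ = 1.46·[1 − (7.5304·0.00040631 − 20.931·0.060253)/(-13.401)] = 1.46·0.90612 = 1.3229 mg/L.

1.32 mg/L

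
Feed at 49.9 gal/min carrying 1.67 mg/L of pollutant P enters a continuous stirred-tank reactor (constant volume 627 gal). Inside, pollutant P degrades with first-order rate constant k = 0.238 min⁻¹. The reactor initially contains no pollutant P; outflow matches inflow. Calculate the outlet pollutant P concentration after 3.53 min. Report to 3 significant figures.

0.282 mg/L

Accumulation = in − out − consumed: V dC/dt = Q C_in − Q C − k V C.
dC/dt = (Q/V) C_in − (Q/V + k) C; effective rate a = Q/V + k = 0.079585 + 0.238 = 0.31759 min⁻¹.
C_ss = Q C_in/(Q + kV) = 0.41849 mg/L; C(t) = C_ss + (C₀ − C_ss) e^(−a t).
C(3.53) = 0.41849 + (-0.41849)·e^(−0.31759·3.53) = 0.41849 + (-0.41849)·0.32593 = 0.28209 mg/L.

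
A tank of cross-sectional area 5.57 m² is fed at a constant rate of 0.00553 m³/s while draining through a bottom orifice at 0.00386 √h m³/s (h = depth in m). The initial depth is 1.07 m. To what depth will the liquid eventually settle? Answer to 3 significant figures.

2.05 m

Volume balance on the tank: A dh/dt = Q_in − 0.00386 √h. At steady state dh/dt = 0:
Q_in = 0.00386 √h_ss ⇒ √h_ss = 0.00553/0.00386 = 1.4326.
h_ss = 1.4326² = 2.0525 m. (Since h₀ = 1.07 m < h_ss, the level will rise toward this value.)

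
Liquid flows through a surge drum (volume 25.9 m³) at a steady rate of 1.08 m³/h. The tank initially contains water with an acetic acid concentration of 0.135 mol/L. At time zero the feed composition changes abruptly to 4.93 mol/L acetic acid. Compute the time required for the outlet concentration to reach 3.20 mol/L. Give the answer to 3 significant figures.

Transient balance on the dissolved component: V dC/dt = Q(C_in − C), so τ = V/Q = 23.981 h.
C(t) = C_in + (C₀ − C_in) e^(−t/τ). Set C = 3.20 and solve for t:
e^(−t/τ) = (C − C_in)/(C₀ − C_in) = (3.20 − 4.93)/(0.135 − 4.93) = 0.36079
t = −τ ln(…) = 23.981 × 1.0195 = 24.448 h.

24.4 h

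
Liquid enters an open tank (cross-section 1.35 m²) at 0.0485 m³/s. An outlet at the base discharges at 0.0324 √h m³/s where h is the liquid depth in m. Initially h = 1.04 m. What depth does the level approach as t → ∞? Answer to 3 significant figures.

2.24 m

Level balance: A dh/dt = 0.0485 − 0.0324 √h. Setting dh/dt = 0:
Q_in = 0.0324 √h_ss ⇒ √h_ss = 0.0485/0.0324 = 1.4969.
h_ss = 1.4969² = 2.2408 m. (Since h₀ = 1.04 m < h_ss, the level will rise toward this value.)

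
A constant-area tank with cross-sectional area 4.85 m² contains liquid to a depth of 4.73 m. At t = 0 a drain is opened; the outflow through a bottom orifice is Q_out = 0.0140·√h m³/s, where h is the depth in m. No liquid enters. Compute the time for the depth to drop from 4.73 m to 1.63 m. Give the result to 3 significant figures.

622 s

A dh/dt = −Q_out = −0.0140 √h.
Separate and integrate: 2(√h − √h₀) = −(0.0140/A) t.
t = 2A(√h₀ − √h)/0.0140 = 2·4.85·(√4.73 − √1.63)/0.0140
  = 9.7000 × (2.1749 − 1.2767) / 0.0140 = 622.28 s.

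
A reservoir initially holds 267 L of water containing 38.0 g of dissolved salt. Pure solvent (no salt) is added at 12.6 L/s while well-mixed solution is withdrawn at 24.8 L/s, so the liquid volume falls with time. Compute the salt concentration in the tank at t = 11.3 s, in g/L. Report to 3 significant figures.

Let m(t) be the amount of salt. Volume: V(t) = V₀ + (Q_in − Q_out) t = 267 − 12.200 t; V(11.3) = 129.14 L.
Species balance (pure solvent in): dm/dt = −Q_out · m/V(t).
dm/m = −Q_out dt/(V₀ − 12.200 t); integrating gives ln(m/m₀) = −(Q_out/(Q_in−Q_out)) ln(V/V₀).
m = m₀ (V₀/V)^(Q_out/(Q_in−Q_out)) = 38.0 × (267/129.14)^(-2.0328) = 8.6804 g.
C = m/V = 8.6804/129.14 = 0.067217 g/L.

0.0672 g/L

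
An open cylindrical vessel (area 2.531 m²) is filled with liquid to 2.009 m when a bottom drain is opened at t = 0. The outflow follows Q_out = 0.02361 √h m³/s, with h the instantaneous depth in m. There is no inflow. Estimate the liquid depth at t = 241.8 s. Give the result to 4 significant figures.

0.08387 m

With no inflow, A dh/dt = −0.02361 √h.
This is separable: 2 d(√h)/dt = −0.02361/A, so √h = √h₀ − (0.02361/(2A)) t.
√h = √2.009 − 0.02361·241.8/(2·2.531) = 1.41739 − 1.12779 = 0.289597.
h = 0.289597² = 0.0838664 m.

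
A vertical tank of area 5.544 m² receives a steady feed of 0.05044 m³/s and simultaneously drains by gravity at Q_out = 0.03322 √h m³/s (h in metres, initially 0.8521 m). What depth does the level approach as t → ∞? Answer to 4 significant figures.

2.305 m

Accumulation of liquid (constant cross-section A): A dh/dt = Q_in − 0.03322 √h. At steady state dh/dt = 0:
Q_in = 0.03322 √h_ss ⇒ √h_ss = 0.05044/0.03322 = 1.51836.
h_ss = 1.51836² = 2.30542 m. (Since h₀ = 0.8521 m < h_ss, the level will rise toward this value.)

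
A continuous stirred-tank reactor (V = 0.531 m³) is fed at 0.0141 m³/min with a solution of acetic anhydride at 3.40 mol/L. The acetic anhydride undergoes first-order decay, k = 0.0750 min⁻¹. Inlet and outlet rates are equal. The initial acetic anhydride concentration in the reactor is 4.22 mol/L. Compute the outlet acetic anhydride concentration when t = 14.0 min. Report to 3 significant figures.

1.69 mol/L

V dC/dt = Q(C_in − C) − k V C.
dC/dt = (Q/V) C_in − (Q/V + k) C; effective rate a = Q/V + k = 0.026554 + 0.0750 = 0.10155 min⁻¹.
C_ss = Q C_in/(Q + kV) = 0.88901 mol/L; C(t) = C_ss + (C₀ − C_ss) e^(−a t).
C(14.0) = 0.88901 + (3.3310)·e^(−0.10155·14.0) = 0.88901 + (3.3310)·0.24129 = 1.6927 mol/L.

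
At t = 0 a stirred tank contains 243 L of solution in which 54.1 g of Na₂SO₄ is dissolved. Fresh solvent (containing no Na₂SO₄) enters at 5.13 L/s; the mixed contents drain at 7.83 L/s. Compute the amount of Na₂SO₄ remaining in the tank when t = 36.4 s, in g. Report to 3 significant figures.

12.0 g

Total volume: dV/dt = Q_in − Q_out = -2.7000 L/s, so V(t) = 243 − 2.7000 t and V(36.4) = 144.72 L.
Species balance (pure solvent in): dm/dt = −Q_out · m/V(t).
dm/m = −Q_out dt/(V₀ − 2.7000 t); integrating gives ln(m/m₀) = −(Q_out/(Q_in−Q_out)) ln(V/V₀).
m = m₀ (V₀/V)^(Q_out/(Q_in−Q_out)) = 54.1 × (243/144.72)^(-2.9000) = 12.036 g.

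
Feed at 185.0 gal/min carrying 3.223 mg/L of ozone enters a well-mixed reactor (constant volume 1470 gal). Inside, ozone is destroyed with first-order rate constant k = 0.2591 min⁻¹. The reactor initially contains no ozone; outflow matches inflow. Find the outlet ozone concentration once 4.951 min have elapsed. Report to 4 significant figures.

0.8970 mg/L

Accumulation = in − out − consumed: V dC/dt = Q C_in − Q C − k V C.
dC/dt = (Q/V) C_in − (Q/V + k) C; effective rate a = Q/V + k = 0.125850 + 0.2591 = 0.384950 min⁻¹.
C_ss = Q C_in/(Q + kV) = 1.05368 mg/L; C(t) = C_ss + (C₀ − C_ss) e^(−a t).
C(4.951) = 1.05368 + (-1.05368)·e^(−0.384950·4.951) = 1.05368 + (-1.05368)·0.148690 = 0.897011 mg/L.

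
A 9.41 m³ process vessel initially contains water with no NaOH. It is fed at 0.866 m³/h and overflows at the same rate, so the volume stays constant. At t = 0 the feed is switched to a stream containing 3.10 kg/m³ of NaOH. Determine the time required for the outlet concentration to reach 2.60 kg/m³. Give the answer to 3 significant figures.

19.8 h

Species balance on the tank: V dC/dt = Q(C_in − C), so τ = V/Q = 10.866 h.
C(t) = C_in + (C₀ − C_in) e^(−t/τ). Set C = 2.60 and solve for t:
e^(−t/τ) = (C − C_in)/(C₀ − C_in) = (2.60 − 3.10)/(0 − 3.10) = 0.16129
t = −τ ln(…) = 10.866 × 1.8245 = 19.826 h.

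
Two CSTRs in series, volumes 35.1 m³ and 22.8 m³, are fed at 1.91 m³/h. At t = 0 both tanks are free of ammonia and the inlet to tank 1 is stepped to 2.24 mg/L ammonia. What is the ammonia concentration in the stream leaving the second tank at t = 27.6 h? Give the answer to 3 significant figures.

Each tank obeys Vᵢ dCᵢ/dt = Q(Cᵢ₋₁ − Cᵢ), so τᵢ = Vᵢ/Q.
τ₁ = 35.1/1.91 = 18.377 h; τ₂ = 22.8/1.91 = 11.937 h.
Solving the cascade with C₁(0)=C₂(0)=0 gives C₂(t) = C_in[1 − (τ₁ e^(−t/τ₁) − τ₂ e^(−t/τ₂))/(τ₁ − τ₂)].
At t = 27.6: e^(−t/τ₁) = 0.22271, e^(−t/τ₂) = 0.099053.
C₂ = 2.24·[1 − (18.377·0.22271 − 11.937·0.099053)/(6.4398)] = 2.24·0.54807 = 1.2277 mg/L.

1.23 mg/L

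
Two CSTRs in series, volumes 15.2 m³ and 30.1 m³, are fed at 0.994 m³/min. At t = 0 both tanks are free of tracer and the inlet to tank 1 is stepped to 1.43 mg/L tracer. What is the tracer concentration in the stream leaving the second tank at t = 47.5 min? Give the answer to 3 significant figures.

0.893 mg/L

Time constants: τᵢ = Vᵢ/Q for each well-mixed tank.
τ₁ = 15.2/0.994 = 15.292 min; τ₂ = 30.1/0.994 = 30.282 min.
Tank 1: C₁ = C_in(1 − e^(−t/τ₁)). Tank 2 (τ₁ ≠ τ₂): C₂ = C_in[1 − (τ₁ e^(−t/τ₁) − τ₂ e^(−t/τ₂))/(τ₁ − τ₂)].
At t = 47.5: e^(−t/τ₁) = 0.044769, e^(−t/τ₂) = 0.20834.
C₂ = 1.43·[1 − (15.292·0.044769 − 30.282·0.20834)/(-14.990)] = 1.43·0.62480 = 0.89347 mg/L.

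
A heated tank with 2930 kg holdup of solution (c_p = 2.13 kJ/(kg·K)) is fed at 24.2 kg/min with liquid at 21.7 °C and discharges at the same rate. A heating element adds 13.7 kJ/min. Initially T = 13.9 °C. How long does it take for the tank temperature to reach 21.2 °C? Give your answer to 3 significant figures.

285 min

Energy balance: M c_p dT/dt = ṁ c_p (T_in − T) + 13.7.
τ = M/ṁ = 121.07 min; T_ss = T_in + Q̇/(ṁ c_p) = 21.966 °C.
T(t) = T_ss + (T₀ − T_ss) e^(−t/τ). Set T = 21.2:
e^(−t/τ) = (21.2 − 21.966)/(13.9 − 21.966) = 0.094942
t = −121.07 · ln(0.094942) = 285.07 min.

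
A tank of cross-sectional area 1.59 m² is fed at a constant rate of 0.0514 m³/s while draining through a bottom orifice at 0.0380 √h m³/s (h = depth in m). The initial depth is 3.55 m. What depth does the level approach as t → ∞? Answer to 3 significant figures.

Level balance: A dh/dt = 0.0514 − 0.0380 √h. Setting dh/dt = 0:
Q_in = 0.0380 √h_ss ⇒ √h_ss = 0.0514/0.0380 = 1.3526.
h_ss = 1.3526² = 1.8296 m. (Since h₀ = 3.55 m > h_ss, the level will fall toward this value.)

1.83 m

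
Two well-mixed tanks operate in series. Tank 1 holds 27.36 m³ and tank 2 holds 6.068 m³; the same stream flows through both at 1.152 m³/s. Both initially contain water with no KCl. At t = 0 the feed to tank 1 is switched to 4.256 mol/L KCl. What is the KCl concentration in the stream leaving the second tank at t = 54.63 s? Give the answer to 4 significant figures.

3.708 mol/L

Each tank obeys Vᵢ dCᵢ/dt = Q(Cᵢ₋₁ − Cᵢ), so τᵢ = Vᵢ/Q.
τ₁ = 27.36/1.152 = 23.7500 s; τ₂ = 6.068/1.152 = 5.26736 s.
Solving the cascade with C₁(0)=C₂(0)=0 gives C₂(t) = C_in[1 − (τ₁ e^(−t/τ₁) − τ₂ e^(−t/τ₂))/(τ₁ − τ₂)].
At t = 54.63: e^(−t/τ₁) = 0.100238, e^(−t/τ₂) = 3.13149e-05.
C₂ = 4.256·[1 − (23.7500·0.100238 − 5.26736·3.13149e-05)/(18.4826)] = 4.256·0.871204 = 3.70785 mol/L.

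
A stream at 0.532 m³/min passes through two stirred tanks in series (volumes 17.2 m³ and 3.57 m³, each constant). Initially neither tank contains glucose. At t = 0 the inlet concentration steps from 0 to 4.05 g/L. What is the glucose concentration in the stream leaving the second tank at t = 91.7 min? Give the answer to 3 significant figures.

Species balance on tank i: dCᵢ/dt = (Cᵢ₋₁ − Cᵢ)/τᵢ with τᵢ = Vᵢ/Q.
τ₁ = 17.2/0.532 = 32.331 min; τ₂ = 3.57/0.532 = 6.7105 min.
Tank 1: C₁ = C_in(1 − e^(−t/τ₁)). Tank 2 (τ₁ ≠ τ₂): C₂ = C_in[1 − (τ₁ e^(−t/τ₁) − τ₂ e^(−t/τ₂))/(τ₁ − τ₂)].
At t = 91.7: e^(−t/τ₁) = 0.058642, e^(−t/τ₂) = 1.1623e-06.
C₂ = 4.05·[1 − (32.331·0.058642 − 6.7105·1.1623e-06)/(25.620)] = 4.05·0.92600 = 3.7503 g/L.

3.75 g/L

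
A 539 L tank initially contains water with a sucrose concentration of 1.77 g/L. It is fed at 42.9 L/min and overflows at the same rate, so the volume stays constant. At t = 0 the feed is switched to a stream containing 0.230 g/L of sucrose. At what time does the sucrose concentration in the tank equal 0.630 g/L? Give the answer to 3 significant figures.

16.9 min

Species balance: V dC/dt = Q(C_in − C) ⇒ τ = V/Q = 12.564 min.
C(t) = C_in + (C₀ − C_in) e^(−t/τ). Set C = 0.630 and solve for t:
e^(−t/τ) = (C − C_in)/(C₀ − C_in) = (0.630 − 0.230)/(1.77 − 0.230) = 0.25974
t = −τ ln(…) = 12.564 × 1.3481 = 16.937 min.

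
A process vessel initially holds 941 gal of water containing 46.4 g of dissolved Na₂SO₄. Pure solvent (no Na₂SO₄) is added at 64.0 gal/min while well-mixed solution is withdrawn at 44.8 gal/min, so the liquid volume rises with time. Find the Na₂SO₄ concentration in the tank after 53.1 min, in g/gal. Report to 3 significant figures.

Let m(t) be the amount of Na₂SO₄. Volume: V(t) = V₀ + (Q_in − Q_out) t = 941 + 19.200 t; V(53.1) = 1960.5 gal.
Solute balance: dm/dt = 0 − Q_out C = −Q_out m/V(t).
dm/m = −Q_out dt/(V₀ + 19.200 t); integrating gives ln(m/m₀) = −(Q_out/(Q_in−Q_out)) ln(V/V₀).
m = m₀ (V₀/V)^(Q_out/(Q_in−Q_out)) = 46.4 × (941/1960.5)^(2.3333) = 8.3694 g.
C = m/V = 8.3694/1960.5 = 0.0042690 g/gal.

0.00427 g/gal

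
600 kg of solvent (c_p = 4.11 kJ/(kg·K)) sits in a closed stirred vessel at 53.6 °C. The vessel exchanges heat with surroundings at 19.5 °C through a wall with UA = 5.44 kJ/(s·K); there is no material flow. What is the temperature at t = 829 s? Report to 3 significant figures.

25.0 °C

Lumped-capacitance energy balance: M c_p dT/dt = UA(T_amb − T).
dT/dt = (T_ss − T)/τ with T_ss = T_amb = 19.500 °C, τ = M c_p/UA = 600·4.11/5.44 = 453.31 s.
T approaches T_ss exponentially: T(t) = T_ss + (T₀ − T_ss) e^(−t/τ).
T(829) = 19.500 + (34.100)·0.16061 = 24.977 °C.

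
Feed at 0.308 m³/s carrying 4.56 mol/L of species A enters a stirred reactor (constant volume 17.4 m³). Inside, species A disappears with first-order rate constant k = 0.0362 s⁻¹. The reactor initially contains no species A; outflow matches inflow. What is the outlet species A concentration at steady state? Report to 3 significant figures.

Species balance: V dC/dt = Q C_in − Q C − k V C.
Steady state (dC/dt = 0): C_ss = Q C_in/(Q + kV) = C_in/(1 + kV/Q).
C_ss = 0.308·4.56/(0.308 + 0.0362·17.4) = 1.4045/0.93788 = 1.4975 mol/L.

1.50 mol/L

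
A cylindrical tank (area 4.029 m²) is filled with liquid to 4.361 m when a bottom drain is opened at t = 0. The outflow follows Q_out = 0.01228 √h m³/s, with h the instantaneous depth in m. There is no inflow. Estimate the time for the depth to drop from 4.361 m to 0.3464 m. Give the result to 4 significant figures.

984.1 s

A dh/dt = −Q_out = −0.01228 √h.
Separate and integrate: 2(√h − √h₀) = −(0.01228/A) t.
t = 2A(√h₀ − √h)/0.01228 = 2·4.029·(√4.361 − √0.3464)/0.01228
  = 8.05800 × (2.08830 − 0.588558) / 0.01228 = 984.115 s.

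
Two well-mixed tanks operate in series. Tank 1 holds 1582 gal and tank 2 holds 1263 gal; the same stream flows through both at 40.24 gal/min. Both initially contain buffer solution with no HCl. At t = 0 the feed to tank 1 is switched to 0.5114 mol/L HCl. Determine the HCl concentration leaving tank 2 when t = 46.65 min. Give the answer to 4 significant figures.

0.1952 mol/L

Time constants: τᵢ = Vᵢ/Q for each well-mixed tank.
τ₁ = 1582/40.24 = 39.3141 min; τ₂ = 1263/40.24 = 31.3867 min.
Tank 1: C₁ = C_in(1 − e^(−t/τ₁)). Tank 2 (τ₁ ≠ τ₂): C₂ = C_in[1 − (τ₁ e^(−t/τ₁) − τ₂ e^(−t/τ₂))/(τ₁ − τ₂)].
At t = 46.65: e^(−t/τ₁) = 0.305258, e^(−t/τ₂) = 0.226208.
C₂ = 0.5114·[1 − (39.3141·0.305258 − 31.3867·0.226208)/(7.92744)] = 0.5114·0.381763 = 0.195233 mol/L.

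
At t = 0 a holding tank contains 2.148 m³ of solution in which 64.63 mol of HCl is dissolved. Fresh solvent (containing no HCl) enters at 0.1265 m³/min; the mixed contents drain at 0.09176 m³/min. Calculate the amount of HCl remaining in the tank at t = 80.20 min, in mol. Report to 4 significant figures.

7.185 mol

Let m(t) be the amount of HCl. Volume: V(t) = V₀ + (Q_in − Q_out) t = 2.148 + 0.0347400 t; V(80.20) = 4.93415 m³.
No HCl enters, so dm/dt = −Q_out · (m/V).
dm/m = −Q_out dt/(V₀ + 0.0347400 t); integrating gives ln(m/m₀) = −(Q_out/(Q_in−Q_out)) ln(V/V₀).
m = m₀ (V₀/V)^(Q_out/(Q_in−Q_out)) = 64.63 × (2.148/4.93415)^(2.64134) = 7.18525 mol.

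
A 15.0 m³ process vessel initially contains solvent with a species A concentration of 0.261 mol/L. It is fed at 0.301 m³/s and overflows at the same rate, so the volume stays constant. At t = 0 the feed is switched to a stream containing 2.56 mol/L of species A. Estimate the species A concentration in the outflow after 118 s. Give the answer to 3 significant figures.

Species balance on the tank: V dC/dt = Q(C_in − C).
Rewrite as dC/dt + C/τ = C_in/τ, τ = V/Q = 49.834 s.
Solution: C(t) = C_in + (C₀ − C_in) e^(−t/τ).
C(118) = 2.56 + (0.261 − 2.56)·e^(−118/49.834) = 2.56 + (-2.2990)·0.093680 = 2.3446 mol/L.

2.34 mol/L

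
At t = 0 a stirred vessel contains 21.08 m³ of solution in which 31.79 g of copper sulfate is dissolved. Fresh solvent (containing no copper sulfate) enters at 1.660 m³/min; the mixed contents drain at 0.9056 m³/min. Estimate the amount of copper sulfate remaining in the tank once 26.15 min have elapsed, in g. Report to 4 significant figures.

14.39 g

Total volume: dV/dt = Q_in − Q_out = 0.754400 m³/min, so V(t) = 21.08 + 0.754400 t and V(26.15) = 40.8076 m³.
No copper sulfate enters, so dm/dt = −Q_out · (m/V).
dm/m = −Q_out dt/(V₀ + 0.754400 t); integrating gives ln(m/m₀) = −(Q_out/(Q_in−Q_out)) ln(V/V₀).
m = m₀ (V₀/V)^(Q_out/(Q_in−Q_out)) = 31.79 × (21.08/40.8076)^(1.20042) = 14.3855 g.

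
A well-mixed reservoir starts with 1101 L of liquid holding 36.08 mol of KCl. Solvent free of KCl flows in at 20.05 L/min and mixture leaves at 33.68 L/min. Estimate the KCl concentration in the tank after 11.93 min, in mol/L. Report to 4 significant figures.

0.02591 mol/L

Total volume: dV/dt = Q_in − Q_out = -13.6300 L/min, so V(t) = 1101 − 13.6300 t and V(11.93) = 938.394 L.
Species balance (pure solvent in): dm/dt = −Q_out · m/V(t).
Separate: dm/m = −Q_out dt/V(t) ⇒ ln(m/m₀) = −(Q_out/(Q_in−Q_out)) ln(V/V₀).
m = m₀ (V₀/V)^(Q_out/(Q_in−Q_out)) = 36.08 × (1101/938.394)^(-2.47102) = 24.3093 mol.
C = m/V = 24.3093/938.394 = 0.0259052 mol/L.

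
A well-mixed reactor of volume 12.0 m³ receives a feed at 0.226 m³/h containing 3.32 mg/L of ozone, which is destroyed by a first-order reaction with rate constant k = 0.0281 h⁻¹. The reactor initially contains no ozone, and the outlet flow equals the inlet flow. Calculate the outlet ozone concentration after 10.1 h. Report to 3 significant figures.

V dC/dt = Q(C_in − C) − k V C.
This is linear with rate a = Q/V + k = 0.046933 h⁻¹.
C_ss = Q C_in/(Q + kV) = 1.3322 mg/L; C(t) = C_ss + (C₀ − C_ss) e^(−a t).
C(10.1) = 1.3322 + (-1.3322)·e^(−0.046933·10.1) = 1.3322 + (-1.3322)·0.62249 = 0.50293 mg/L.

0.503 mg/L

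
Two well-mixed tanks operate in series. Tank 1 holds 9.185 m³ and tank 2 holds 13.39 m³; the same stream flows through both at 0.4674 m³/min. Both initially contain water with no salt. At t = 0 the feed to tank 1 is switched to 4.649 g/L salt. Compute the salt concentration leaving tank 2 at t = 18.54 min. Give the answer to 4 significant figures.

Species balance on tank i: dCᵢ/dt = (Cᵢ₋₁ − Cᵢ)/τᵢ with τᵢ = Vᵢ/Q.
τ₁ = 9.185/0.4674 = 19.6513 min; τ₂ = 13.39/0.4674 = 28.6478 min.
Tank 1: C₁ = C_in(1 − e^(−t/τ₁)). Tank 2 (τ₁ ≠ τ₂): C₂ = C_in[1 − (τ₁ e^(−t/τ₁) − τ₂ e^(−t/τ₂))/(τ₁ − τ₂)].
At t = 18.54: e^(−t/τ₁) = 0.389282, e^(−t/τ₂) = 0.523526.
C₂ = 4.649·[1 − (19.6513·0.389282 − 28.6478·0.523526)/(-8.99658)] = 4.649·0.183246 = 0.851909 g/L.

0.8519 g/L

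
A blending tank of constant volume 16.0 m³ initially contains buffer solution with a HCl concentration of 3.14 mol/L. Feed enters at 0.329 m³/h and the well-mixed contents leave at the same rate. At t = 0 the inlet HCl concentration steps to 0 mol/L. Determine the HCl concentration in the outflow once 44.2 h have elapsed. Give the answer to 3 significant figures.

1.27 mol/L

Species balance on the tank: V dC/dt = Q(C_in − C).
Rewrite as dC/dt + C/τ = C_in/τ, τ = V/Q = 48.632 h.
This is linear first-order; C(t) = C_in + (C₀ − C_in) e^(−t/τ).
C(44.2) = 0 + (3.14 − 0)·e^(−44.2/48.632) = 0 + (3.1400)·0.40298 = 1.2654 mol/L.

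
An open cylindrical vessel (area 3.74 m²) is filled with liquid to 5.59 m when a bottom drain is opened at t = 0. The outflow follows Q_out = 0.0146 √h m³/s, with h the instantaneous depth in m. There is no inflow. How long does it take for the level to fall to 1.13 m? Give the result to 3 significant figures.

667 s

Volume balance on the tank: A dh/dt = −0.0146 √h.
∫ h^(−1/2) dh = −(0.0146/A) ∫ dt, giving 2√h = 2√h₀ − (0.0146/A) t.
t = 2A(√h₀ − √h)/0.0146 = 2·3.74·(√5.59 − √1.13)/0.0146
  = 7.4800 × (2.3643 − 1.0630) / 0.0146 = 666.70 s.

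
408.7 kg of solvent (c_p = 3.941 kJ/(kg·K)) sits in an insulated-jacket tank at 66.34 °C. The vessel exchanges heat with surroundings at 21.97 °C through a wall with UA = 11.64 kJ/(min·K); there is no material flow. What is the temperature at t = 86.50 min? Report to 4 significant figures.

M c_p dT/dt = −UA(T − T_amb).
dT/dt = (T_ss − T)/τ with T_ss = T_amb = 21.9700 °C, τ = M c_p/UA = 408.7·3.941/11.64 = 138.375 min.
This is linear first-order; T(t) = T_ss + (T₀ − T_ss) e^(−t/τ).
T(86.50) = 21.9700 + (44.3700)·0.535201 = 45.7169 °C.

45.72 °C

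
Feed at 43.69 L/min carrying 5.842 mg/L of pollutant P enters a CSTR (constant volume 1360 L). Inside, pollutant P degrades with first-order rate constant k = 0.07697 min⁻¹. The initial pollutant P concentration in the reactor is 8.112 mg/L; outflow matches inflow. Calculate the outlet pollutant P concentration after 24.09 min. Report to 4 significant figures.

Accumulation = in − out − consumed: V dC/dt = Q C_in − Q C − k V C.
dC/dt = (Q/V) C_in − (Q/V + k) C; effective rate a = Q/V + k = 0.0321250 + 0.07697 = 0.109095 min⁻¹.
C_ss = Q C_in/(Q + kV) = 1.72028 mg/L; C(t) = C_ss + (C₀ − C_ss) e^(−a t).
C(24.09) = 1.72028 + (6.39172)·e^(−0.109095·24.09) = 1.72028 + (6.39172)·0.0722156 = 2.18186 mg/L.

2.182 mg/L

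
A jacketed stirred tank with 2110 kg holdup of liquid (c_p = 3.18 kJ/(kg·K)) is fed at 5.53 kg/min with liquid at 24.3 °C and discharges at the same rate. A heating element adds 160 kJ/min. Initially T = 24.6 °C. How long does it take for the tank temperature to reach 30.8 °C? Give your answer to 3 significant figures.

M c_p dT/dt = ṁ c_p (T_in − T) + Q̇.
τ = M/ṁ = 381.56 min; T_ss = T_in + Q̇/(ṁ c_p) = 33.398 °C.
T(t) = T_ss + (T₀ − T_ss) e^(−t/τ). Set T = 30.8:
e^(−t/τ) = (30.8 − 33.398)/(24.6 − 33.398) = 0.29533
t = −381.56 · ln(0.29533) = 465.37 min.

465 min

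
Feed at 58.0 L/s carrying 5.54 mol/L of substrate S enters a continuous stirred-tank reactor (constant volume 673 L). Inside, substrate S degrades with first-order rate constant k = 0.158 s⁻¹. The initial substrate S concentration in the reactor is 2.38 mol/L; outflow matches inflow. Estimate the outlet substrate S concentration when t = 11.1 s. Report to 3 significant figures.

1.98 mol/L

Accumulation = in − out − consumed: V dC/dt = Q C_in − Q C − k V C.
This is linear with rate a = Q/V + k = 0.24418 s⁻¹.
C_ss = Q C_in/(Q + kV) = 1.9553 mol/L; C(t) = C_ss + (C₀ − C_ss) e^(−a t).
C(11.1) = 1.9553 + (0.42471)·e^(−0.24418·11.1) = 1.9553 + (0.42471)·0.066509 = 1.9835 mol/L.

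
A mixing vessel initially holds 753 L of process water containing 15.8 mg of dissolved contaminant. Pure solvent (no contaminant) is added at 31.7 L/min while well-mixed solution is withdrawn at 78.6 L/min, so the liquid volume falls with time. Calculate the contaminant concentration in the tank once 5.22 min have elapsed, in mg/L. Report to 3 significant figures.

Total volume: dV/dt = Q_in − Q_out = -46.900 L/min, so V(t) = 753 − 46.900 t and V(5.22) = 508.18 L.
Solute balance: dm/dt = 0 − Q_out C = −Q_out m/V(t).
Separate: dm/m = −Q_out dt/V(t) ⇒ ln(m/m₀) = −(Q_out/(Q_in−Q_out)) ln(V/V₀).
m = m₀ (V₀/V)^(Q_out/(Q_in−Q_out)) = 15.8 × (753/508.18)^(-1.6759) = 8.1743 mg.
C = m/V = 8.1743/508.18 = 0.016085 mg/L.

0.0161 mg/L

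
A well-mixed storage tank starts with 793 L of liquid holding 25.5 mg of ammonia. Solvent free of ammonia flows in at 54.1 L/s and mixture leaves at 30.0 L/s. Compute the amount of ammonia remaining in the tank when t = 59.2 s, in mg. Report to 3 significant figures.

7.08 mg

Let m(t) be the amount of ammonia. Volume: V(t) = V₀ + (Q_in − Q_out) t = 793 + 24.100 t; V(59.2) = 2219.7 L.
Species balance (pure solvent in): dm/dt = −Q_out · m/V(t).
dm/m = −Q_out dt/(V₀ + 24.100 t); integrating gives ln(m/m₀) = −(Q_out/(Q_in−Q_out)) ln(V/V₀).
m = m₀ (V₀/V)^(Q_out/(Q_in−Q_out)) = 25.5 × (793/2219.7)^(1.2448) = 7.0807 mg.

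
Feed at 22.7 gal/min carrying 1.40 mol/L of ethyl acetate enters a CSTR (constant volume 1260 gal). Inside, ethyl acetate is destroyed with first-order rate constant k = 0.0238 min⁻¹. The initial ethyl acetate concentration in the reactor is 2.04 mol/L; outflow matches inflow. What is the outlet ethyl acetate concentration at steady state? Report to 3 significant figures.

0.603 mol/L

Species balance: V dC/dt = Q C_in − Q C − k V C.
At steady state: 0 = Q C_in − (Q + kV) C_ss, so C_ss = Q C_in/(Q + kV).
C_ss = 22.7·1.40/(22.7 + 0.0238·1260) = 31.780/52.688 = 0.60317 mol/L.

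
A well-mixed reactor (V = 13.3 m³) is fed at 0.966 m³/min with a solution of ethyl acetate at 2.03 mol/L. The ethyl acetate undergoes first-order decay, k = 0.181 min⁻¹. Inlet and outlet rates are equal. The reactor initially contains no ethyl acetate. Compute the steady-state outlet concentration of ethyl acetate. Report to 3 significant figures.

0.581 mol/L

Species balance: V dC/dt = Q C_in − Q C − k V C.
Steady state (dC/dt = 0): C_ss = Q C_in/(Q + kV) = C_in/(1 + kV/Q).
C_ss = 0.966·2.03/(0.966 + 0.181·13.3) = 1.9610/3.3733 = 0.58132 mol/L.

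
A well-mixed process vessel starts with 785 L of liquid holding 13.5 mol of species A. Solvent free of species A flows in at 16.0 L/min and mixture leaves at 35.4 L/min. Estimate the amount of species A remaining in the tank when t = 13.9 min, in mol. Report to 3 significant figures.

6.26 mol

Let m(t) be the amount of species A. Volume: V(t) = V₀ + (Q_in − Q_out) t = 785 − 19.400 t; V(13.9) = 515.34 L.
Species balance (pure solvent in): dm/dt = −Q_out · m/V(t).
Separate: dm/m = −Q_out dt/V(t) ⇒ ln(m/m₀) = −(Q_out/(Q_in−Q_out)) ln(V/V₀).
m = m₀ (V₀/V)^(Q_out/(Q_in−Q_out)) = 13.5 × (785/515.34)^(-1.8247) = 6.2635 mol.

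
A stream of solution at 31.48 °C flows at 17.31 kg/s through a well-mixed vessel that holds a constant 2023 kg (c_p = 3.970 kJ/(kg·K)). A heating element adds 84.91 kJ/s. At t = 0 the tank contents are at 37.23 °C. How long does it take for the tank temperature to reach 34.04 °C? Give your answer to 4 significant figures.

143.3 s

M c_p dT/dt = ṁ c_p (T_in − T) + Q̇.
τ = M/ṁ = 116.869 s; T_ss = T_in + Q̇/(ṁ c_p) = 32.7156 °C.
T(t) = T_ss + (T₀ − T_ss) e^(−t/τ). Set T = 34.04:
e^(−t/τ) = (34.04 − 32.7156)/(37.23 − 32.7156) = 0.293375
t = −116.869 · ln(0.293375) = 143.317 s.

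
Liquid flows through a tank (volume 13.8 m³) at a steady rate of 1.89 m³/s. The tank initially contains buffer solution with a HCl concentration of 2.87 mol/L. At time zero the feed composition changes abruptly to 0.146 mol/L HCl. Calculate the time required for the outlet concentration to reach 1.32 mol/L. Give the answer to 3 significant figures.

6.15 s

Species balance on the tank: V dC/dt = Q(C_in − C), so τ = V/Q = 7.3016 s.
C(t) = C_in + (C₀ − C_in) e^(−t/τ). Set C = 1.32 and solve for t:
e^(−t/τ) = (C − C_in)/(C₀ − C_in) = (1.32 − 0.146)/(2.87 − 0.146) = 0.43098
t = −τ ln(…) = 7.3016 × 0.84168 = 6.1456 s.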